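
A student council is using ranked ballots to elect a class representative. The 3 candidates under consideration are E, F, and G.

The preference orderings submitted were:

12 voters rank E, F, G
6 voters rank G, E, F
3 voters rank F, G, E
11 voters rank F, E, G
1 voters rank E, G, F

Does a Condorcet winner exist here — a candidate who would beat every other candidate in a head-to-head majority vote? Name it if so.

E

Head-to-head results (33 voters total):
E vs F: E wins 19–14.
E vs G: E wins 24–9.
F vs G: F wins 26–7.
E beats each rival — F (19–14), G (24–9) — so E is the Condorcet winner.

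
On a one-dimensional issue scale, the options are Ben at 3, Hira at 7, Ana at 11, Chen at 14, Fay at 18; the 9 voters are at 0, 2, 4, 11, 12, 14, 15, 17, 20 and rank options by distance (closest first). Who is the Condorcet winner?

With single-peaked preferences on a line, the Condorcet winner is the candidate closest to the median voter.
The median voter (position 12) is closest to Ana at 11.
Check: Ana vs Fay — voters closer to Ana: 6 of 9.

Ana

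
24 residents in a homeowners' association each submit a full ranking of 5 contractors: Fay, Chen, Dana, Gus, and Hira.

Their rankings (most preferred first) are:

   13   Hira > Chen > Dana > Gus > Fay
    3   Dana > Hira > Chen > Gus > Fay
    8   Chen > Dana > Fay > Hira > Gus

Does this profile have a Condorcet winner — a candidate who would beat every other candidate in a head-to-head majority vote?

Yes

Head-to-head results (24 voters total):
Fay vs Chen: Chen wins 24–0.
Fay vs Dana: Dana wins 24–0.
Fay vs Gus: Gus wins 16–8.
Fay vs Hira: Hira wins 16–8.
Chen vs Dana: Chen wins 21–3.
Chen vs Gus: Chen wins 24–0.
Chen vs Hira: Hira wins 16–8.
Dana vs Gus: Dana wins 24–0.
Dana vs Hira: Hira wins 13–11.
Gus vs Hira: Hira wins 24–0.
Hira beats each rival — Fay (16–8), Chen (16–8), Dana (13–11), Gus (24–0) — so Hira is the Condorcet winner.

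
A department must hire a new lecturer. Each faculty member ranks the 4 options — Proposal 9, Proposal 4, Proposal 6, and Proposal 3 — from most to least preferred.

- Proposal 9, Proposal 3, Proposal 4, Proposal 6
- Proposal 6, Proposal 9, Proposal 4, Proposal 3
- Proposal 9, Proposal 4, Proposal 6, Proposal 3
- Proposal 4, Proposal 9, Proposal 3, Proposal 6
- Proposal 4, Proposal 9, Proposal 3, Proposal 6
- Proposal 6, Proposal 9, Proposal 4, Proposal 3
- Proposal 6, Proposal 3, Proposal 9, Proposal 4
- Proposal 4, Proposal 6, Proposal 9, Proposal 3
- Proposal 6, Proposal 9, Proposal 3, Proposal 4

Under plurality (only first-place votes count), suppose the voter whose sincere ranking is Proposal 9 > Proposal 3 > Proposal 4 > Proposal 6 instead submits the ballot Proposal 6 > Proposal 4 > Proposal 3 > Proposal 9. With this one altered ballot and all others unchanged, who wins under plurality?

Proposal 6

First-place totals with the altered ballot: Proposal 9 1, Proposal 4 3, Proposal 6 5, Proposal 3 0.
The winner is unchanged: still Proposal 6.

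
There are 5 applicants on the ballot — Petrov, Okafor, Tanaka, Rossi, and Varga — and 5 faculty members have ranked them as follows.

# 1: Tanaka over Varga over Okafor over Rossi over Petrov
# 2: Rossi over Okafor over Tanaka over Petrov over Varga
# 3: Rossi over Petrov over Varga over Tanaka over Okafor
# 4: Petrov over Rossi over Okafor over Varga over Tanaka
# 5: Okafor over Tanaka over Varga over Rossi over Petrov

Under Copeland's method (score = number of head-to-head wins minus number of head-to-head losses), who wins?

Rossi

Pairwise results:
  Petrov vs Okafor: Okafor wins 3–2.
  Petrov vs Tanaka: Tanaka wins 3–2.
  Petrov vs Rossi: Rossi wins 4–1.
  Petrov vs Varga: Petrov wins 3–2.
  Okafor vs Tanaka: Okafor wins 3–2.
  Okafor vs Rossi: Rossi wins 3–2.
  Okafor vs Varga: Okafor wins 3–2.
  Tanaka vs Rossi: Rossi wins 3–2.
  Tanaka vs Varga: Tanaka wins 3–2.
  Rossi vs Varga: Rossi wins 3–2.
Copeland scores (wins − losses):
  Petrov: 1 − 3 = -2
  Okafor: 3 − 1 = 2
  Tanaka: 2 − 2 = 0
  Rossi: 4 − 0 = 4
  Varga: 0 − 4 = -4
Rossi has the best Copeland score.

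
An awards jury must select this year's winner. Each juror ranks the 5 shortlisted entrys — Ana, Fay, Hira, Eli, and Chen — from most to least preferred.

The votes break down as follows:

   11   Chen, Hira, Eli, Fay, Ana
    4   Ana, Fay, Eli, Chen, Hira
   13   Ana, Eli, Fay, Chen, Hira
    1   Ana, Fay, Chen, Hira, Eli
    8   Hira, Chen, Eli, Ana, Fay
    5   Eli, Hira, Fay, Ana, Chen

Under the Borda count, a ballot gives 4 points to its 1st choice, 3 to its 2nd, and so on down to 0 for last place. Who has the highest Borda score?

Borda scores:
  Ana: 11·0 + 4·4 + 13·4 + 4 + 8·1 + 5·1 = 85
  Fay: 11·1 + 4·3 + 13·2 + 3 + 8·0 + 5·2 = 62
  Hira: 11·3 + 4·0 + 13·0 + 1 + 8·4 + 5·3 = 81
  Eli: 11·2 + 4·2 + 13·3 + 0 + 8·2 + 5·4 = 105
  Chen: 11·4 + 4·1 + 13·1 + 2 + 8·3 + 5·0 = 87
Eli has the highest total.

Eli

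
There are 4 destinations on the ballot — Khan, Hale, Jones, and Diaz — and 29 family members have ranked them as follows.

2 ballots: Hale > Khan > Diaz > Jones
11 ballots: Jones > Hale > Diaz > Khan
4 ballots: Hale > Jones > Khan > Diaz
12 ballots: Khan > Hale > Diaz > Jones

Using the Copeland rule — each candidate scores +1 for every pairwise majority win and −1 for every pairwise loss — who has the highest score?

Pairwise results:
  Khan vs Hale: Hale wins 17–12.
  Khan vs Jones: Jones wins 15–14.
  Khan vs Diaz: Khan wins 18–11.
  Hale vs Jones: Hale wins 18–11.
  Hale vs Diaz: Hale wins 29–0.
  Jones vs Diaz: Jones wins 15–14.
Copeland scores (wins − losses):
  Khan: 1 − 2 = -1
  Hale: 3 − 0 = 3
  Jones: 2 − 1 = 1
  Diaz: 0 − 3 = -3
Hale has the best Copeland score.

Hale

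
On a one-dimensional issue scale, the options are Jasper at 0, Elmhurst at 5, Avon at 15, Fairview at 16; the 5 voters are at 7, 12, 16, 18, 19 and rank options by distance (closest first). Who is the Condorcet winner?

With single-peaked preferences on a line, the Condorcet winner is the candidate closest to the median voter.
The median voter (position 16) is closest to Fairview at 16.
Check: Fairview vs Avon — voters closer to Fairview: 3 of 5.

Fairview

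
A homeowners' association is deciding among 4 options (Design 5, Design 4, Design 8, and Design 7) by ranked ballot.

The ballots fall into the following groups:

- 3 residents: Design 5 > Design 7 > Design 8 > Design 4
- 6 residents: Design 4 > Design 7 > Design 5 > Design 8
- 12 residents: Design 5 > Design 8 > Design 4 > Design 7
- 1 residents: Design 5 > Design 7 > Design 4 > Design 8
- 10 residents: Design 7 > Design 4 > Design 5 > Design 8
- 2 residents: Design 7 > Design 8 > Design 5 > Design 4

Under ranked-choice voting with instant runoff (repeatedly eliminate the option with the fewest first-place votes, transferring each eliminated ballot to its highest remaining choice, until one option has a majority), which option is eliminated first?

Design 8

Round 1: Design 5 16, Design 7 12, Design 4 6, Design 8 0. Design 8 has the fewest and is eliminated.
Round 2: Design 5 16, Design 7 12, Design 4 6. Design 4 has the fewest and is eliminated.
Round 3: Design 7 18, Design 5 16. Design 7 has a majority.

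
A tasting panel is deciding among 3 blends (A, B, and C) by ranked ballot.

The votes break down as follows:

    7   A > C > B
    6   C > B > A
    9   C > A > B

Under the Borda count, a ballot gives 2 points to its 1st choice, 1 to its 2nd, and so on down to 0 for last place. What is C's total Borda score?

Borda scores:
  A: 7·2 + 6·0 + 9·1 = 23
  B: 7·0 + 6·1 + 9·0 = 6
  C: 7·1 + 6·2 + 9·2 = 37

37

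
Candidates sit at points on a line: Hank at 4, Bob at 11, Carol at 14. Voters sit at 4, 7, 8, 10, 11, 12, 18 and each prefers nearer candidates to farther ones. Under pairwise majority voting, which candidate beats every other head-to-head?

With single-peaked preferences on a line, the Condorcet winner is the candidate closest to the median voter.
The median voter (position 10) is closest to Bob at 11.
Check: Bob vs Hank — voters closer to Bob: 5 of 7.

Bob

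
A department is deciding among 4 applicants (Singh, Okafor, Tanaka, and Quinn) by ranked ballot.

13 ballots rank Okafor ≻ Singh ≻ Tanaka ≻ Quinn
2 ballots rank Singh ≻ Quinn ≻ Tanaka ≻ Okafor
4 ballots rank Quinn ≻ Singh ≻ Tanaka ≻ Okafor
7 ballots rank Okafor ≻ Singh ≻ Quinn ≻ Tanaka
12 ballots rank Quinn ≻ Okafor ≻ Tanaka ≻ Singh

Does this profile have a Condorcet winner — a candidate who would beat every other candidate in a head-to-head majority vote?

Head-to-head results (38 voters total):
Singh vs Okafor: Okafor wins 32–6.
Singh vs Tanaka: Singh wins 26–12.
Singh vs Quinn: Singh wins 22–16.
Okafor vs Tanaka: Okafor wins 32–6.
Okafor vs Quinn: Okafor wins 20–18.
Tanaka vs Quinn: Quinn wins 25–13.
Okafor beats each rival — Singh (32–6), Tanaka (32–6), Quinn (20–18) — so Okafor is the Condorcet winner.

Yes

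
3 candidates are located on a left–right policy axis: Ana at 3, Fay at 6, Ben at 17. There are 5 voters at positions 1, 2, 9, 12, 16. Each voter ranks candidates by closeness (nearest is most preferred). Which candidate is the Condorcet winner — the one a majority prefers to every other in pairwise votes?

With single-peaked preferences on a line, the Condorcet winner is the candidate closest to the median voter.
The median voter (position 9) is closest to Fay at 6.
Check: Fay vs Ana — voters closer to Fay: 3 of 5.

Fay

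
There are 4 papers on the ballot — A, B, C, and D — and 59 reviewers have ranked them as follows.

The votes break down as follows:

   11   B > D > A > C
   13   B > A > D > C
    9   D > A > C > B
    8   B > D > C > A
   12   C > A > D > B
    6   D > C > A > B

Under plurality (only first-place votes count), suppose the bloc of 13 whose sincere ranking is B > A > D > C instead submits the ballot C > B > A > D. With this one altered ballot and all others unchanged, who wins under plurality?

First-place totals with the altered ballot: A 0, B 19, C 25, D 15.
The switch changes the winner from B to C.

C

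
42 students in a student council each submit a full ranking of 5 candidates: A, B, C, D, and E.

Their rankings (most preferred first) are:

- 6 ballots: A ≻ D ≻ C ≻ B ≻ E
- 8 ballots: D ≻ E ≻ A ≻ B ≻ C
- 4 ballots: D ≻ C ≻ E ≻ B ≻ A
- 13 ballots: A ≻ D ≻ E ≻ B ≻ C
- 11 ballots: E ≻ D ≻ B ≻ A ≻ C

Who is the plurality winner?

A

First-place vote totals:
  A: 19
  B: 0
  C: 0
  D: 12
  E: 11
A has the most first-place votes.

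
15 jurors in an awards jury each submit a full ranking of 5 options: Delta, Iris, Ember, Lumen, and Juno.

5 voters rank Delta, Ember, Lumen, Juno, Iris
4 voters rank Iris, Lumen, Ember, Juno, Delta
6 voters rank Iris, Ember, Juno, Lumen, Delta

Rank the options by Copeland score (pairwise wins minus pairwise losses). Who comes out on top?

Iris

Pairwise results:
  Delta vs Iris: Iris wins 10–5.
  Delta vs Ember: Ember wins 10–5.
  Delta vs Lumen: Lumen wins 10–5.
  Delta vs Juno: Juno wins 10–5.
  Iris vs Ember: Iris wins 10–5.
  Iris vs Lumen: Iris wins 10–5.
  Iris vs Juno: Iris wins 10–5.
  Ember vs Lumen: Ember wins 11–4.
  Ember vs Juno: Ember wins 15–0.
  Lumen vs Juno: Lumen wins 9–6.
Copeland scores (wins − losses):
  Delta: 0 − 4 = -4
  Iris: 4 − 0 = 4
  Ember: 3 − 1 = 2
  Lumen: 2 − 2 = 0
  Juno: 1 − 3 = -2
Iris has the best Copeland score.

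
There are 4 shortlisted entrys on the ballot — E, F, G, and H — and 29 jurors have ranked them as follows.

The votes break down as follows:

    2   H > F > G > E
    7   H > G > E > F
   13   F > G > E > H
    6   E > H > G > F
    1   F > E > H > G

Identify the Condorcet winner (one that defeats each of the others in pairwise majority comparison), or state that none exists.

None — there is no Condorcet winner

Head-to-head results (29 voters total):
E vs F: F wins 16–13.
E vs G: G wins 22–7.
E vs H: E wins 20–9.
F vs G: F wins 16–13.
F vs H: H wins 15–14.
G vs H: H wins 16–13.
No candidate beats all others: E beats H beats F beats E, a majority cycle.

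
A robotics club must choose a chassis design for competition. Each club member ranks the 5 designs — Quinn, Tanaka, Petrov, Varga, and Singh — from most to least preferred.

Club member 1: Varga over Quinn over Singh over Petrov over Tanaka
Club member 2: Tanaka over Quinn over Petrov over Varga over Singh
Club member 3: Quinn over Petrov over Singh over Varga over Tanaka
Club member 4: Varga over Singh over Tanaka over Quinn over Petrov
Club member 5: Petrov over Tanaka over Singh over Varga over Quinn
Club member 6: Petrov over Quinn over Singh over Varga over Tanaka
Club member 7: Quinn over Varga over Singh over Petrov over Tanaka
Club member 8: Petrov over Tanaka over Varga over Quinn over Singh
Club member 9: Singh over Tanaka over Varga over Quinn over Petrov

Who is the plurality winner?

Petrov

First-place vote totals:
  Quinn: 2
  Tanaka: 1
  Petrov: 3
  Varga: 2
  Singh: 1
Petrov has the most first-place votes.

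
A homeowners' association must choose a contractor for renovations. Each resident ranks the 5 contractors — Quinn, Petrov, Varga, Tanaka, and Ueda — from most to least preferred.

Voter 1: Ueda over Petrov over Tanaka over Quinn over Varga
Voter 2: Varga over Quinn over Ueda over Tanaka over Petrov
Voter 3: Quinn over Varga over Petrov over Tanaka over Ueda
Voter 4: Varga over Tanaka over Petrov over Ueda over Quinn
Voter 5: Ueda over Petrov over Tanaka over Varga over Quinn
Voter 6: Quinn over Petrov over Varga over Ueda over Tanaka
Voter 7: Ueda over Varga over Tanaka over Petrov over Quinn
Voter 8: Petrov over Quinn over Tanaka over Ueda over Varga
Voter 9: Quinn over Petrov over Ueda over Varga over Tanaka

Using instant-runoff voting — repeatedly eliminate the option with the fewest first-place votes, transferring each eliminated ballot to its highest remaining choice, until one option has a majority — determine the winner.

Round 1: Quinn 3, Ueda 3, Varga 2, Petrov 1, Tanaka 0. Tanaka has the fewest and is eliminated.
Round 2: Quinn 3, Ueda 3, Varga 2, Petrov 1. Petrov has the fewest and is eliminated.
Round 3: Quinn 4, Ueda 3, Varga 2. Varga has the fewest and is eliminated.
Round 4: Quinn 5, Ueda 4. Quinn has a majority.

Quinn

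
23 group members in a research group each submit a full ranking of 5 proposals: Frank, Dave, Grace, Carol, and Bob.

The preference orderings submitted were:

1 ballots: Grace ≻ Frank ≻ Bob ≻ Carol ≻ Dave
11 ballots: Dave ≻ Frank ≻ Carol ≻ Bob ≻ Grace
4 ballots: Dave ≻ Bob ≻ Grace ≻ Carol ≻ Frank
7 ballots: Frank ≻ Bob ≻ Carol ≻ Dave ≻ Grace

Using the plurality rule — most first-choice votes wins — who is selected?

Dave

First-place vote totals:
  Frank: 7
  Dave: 15
  Grace: 1
  Carol: 0
  Bob: 0
Dave has the most first-place votes.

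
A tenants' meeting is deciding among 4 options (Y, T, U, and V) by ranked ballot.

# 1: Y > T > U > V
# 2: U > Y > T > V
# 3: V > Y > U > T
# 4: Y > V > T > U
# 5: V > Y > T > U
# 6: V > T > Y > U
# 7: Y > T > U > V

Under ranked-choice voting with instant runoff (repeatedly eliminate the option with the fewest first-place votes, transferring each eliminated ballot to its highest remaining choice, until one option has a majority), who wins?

Y

Round 1: Y 3, V 3, U 1, T 0. T has the fewest and is eliminated.
Round 2: Y 3, V 3, U 1. U has the fewest and is eliminated.
Round 3: Y 4, V 3. Y has a majority.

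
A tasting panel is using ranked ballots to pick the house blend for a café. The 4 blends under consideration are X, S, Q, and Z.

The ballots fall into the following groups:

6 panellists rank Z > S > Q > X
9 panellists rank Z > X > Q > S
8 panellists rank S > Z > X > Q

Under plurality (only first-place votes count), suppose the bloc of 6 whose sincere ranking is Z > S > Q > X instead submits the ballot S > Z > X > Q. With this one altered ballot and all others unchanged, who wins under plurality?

S

First-place totals with the altered ballot: X 0, S 14, Q 0, Z 9.
The switch changes the winner from Z to S.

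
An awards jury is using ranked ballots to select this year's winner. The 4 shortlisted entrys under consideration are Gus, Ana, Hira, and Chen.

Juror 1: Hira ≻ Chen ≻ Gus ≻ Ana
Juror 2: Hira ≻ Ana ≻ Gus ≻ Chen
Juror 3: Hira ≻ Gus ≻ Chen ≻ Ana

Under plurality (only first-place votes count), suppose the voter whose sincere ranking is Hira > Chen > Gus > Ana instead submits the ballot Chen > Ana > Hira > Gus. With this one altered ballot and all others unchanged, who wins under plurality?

Hira

First-place totals with the altered ballot: Gus 0, Ana 0, Hira 2, Chen 1.
The winner is unchanged: still Hira.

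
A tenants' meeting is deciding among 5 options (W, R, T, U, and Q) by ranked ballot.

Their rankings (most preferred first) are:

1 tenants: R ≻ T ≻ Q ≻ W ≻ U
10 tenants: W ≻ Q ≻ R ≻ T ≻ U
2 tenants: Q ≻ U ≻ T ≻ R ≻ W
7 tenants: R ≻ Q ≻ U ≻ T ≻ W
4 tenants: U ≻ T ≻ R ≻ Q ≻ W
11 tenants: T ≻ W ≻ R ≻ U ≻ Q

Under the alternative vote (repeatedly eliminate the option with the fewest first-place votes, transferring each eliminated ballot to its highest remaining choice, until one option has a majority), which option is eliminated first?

Q

Round 1: T 11, W 10, R 8, U 4, Q 2. Q has the fewest and is eliminated.
Round 2: T 11, W 10, R 8, U 6. U has the fewest and is eliminated.
Round 3: T 17, W 10, R 8. R has the fewest and is eliminated.
Round 4: T 25, W 10. T has a majority.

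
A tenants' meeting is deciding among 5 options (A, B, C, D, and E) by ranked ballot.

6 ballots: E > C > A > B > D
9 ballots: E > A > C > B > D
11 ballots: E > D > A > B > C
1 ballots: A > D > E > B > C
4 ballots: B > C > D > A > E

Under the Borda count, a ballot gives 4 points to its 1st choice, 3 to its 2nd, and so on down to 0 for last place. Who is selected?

Borda scores:
  A: 6·2 + 9·3 + 11·2 + 4 + 4·1 = 69
  B: 6·1 + 9·1 + 11·1 + 1 + 4·4 = 43
  C: 6·3 + 9·2 + 11·0 + 0 + 4·3 = 48
  D: 6·0 + 9·0 + 11·3 + 3 + 4·2 = 44
  E: 6·4 + 9·4 + 11·4 + 2 + 4·0 = 106
E has the highest total.

E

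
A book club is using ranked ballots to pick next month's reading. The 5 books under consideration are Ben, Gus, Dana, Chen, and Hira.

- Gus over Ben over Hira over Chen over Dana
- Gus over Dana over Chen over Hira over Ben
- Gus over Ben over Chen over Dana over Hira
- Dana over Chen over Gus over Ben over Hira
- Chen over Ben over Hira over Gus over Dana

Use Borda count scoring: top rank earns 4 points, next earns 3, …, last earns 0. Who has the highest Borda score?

Gus

Borda scores:
  Ben: 3 + 0 + 3 + 1 + 3 = 10
  Gus: 4 + 4 + 4 + 2 + 1 = 15
  Dana: 0 + 3 + 1 + 4 + 0 = 8
  Chen: 1 + 2 + 2 + 3 + 4 = 12
  Hira: 2 + 1 + 0 + 0 + 2 = 5
Gus has the highest total.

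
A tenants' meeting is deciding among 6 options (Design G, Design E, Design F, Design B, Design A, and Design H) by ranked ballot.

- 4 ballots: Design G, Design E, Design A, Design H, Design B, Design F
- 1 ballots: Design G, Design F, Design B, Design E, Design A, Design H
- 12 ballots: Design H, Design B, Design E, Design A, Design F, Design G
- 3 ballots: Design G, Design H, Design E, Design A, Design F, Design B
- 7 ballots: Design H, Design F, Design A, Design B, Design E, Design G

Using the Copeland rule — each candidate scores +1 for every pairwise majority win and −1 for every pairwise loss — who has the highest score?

Design H

Pairwise results:
  Design G vs Design E: Design E wins 19–8.
  Design G vs Design F: Design F wins 19–8.
  Design G vs Design B: Design B wins 19–8.
  Design G vs Design A: Design A wins 19–8.
  Design G vs Design H: Design H wins 19–8.
  Design E vs Design F: Design E wins 19–8.
  Design E vs Design B: Design B wins 20–7.
  Design E vs Design A: Design E wins 20–7.
  Design E vs Design H: Design H wins 22–5.
  Design F vs Design B: Design B wins 16–11.
  Design F vs Design A: Design A wins 19–8.
  Design F vs Design H: Design H wins 26–1.
  Design B vs Design A: Design A wins 14–13.
  Design B vs Design H: Design H wins 26–1.
  Design A vs Design H: Design H wins 22–5.
Copeland scores (wins − losses):
  Design G: 0 − 5 = -5
  Design E: 3 − 2 = 1
  Design F: 1 − 4 = -3
  Design B: 3 − 2 = 1
  Design A: 3 − 2 = 1
  Design H: 5 − 0 = 5
Design H has the best Copeland score.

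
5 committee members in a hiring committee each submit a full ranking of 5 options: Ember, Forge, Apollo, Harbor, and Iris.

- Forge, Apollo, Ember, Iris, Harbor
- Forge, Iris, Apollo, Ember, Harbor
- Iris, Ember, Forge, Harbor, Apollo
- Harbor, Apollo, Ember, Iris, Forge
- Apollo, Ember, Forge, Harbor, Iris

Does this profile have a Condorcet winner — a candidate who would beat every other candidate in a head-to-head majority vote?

No

Head-to-head results (5 voters total):
Ember vs Forge: Ember wins 3–2.
Ember vs Apollo: Apollo wins 4–1.
Ember vs Harbor: Ember wins 4–1.
Ember vs Iris: Ember wins 3–2.
Forge vs Apollo: Forge wins 3–2.
Forge vs Harbor: Forge wins 4–1.
Forge vs Iris: Forge wins 3–2.
Apollo vs Harbor: Apollo wins 3–2.
Apollo vs Iris: Apollo wins 3–2.
Harbor vs Iris: Iris wins 3–2.
No candidate beats all others: Ember beats Forge beats Apollo beats Ember, a majority cycle.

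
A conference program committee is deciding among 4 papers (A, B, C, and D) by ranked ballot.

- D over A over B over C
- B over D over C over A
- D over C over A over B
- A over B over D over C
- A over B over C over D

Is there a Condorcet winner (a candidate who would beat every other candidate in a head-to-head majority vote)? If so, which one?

Head-to-head results (5 voters total):
A vs B: A wins 4–1.
A vs C: A wins 3–2.
A vs D: D wins 3–2.
B vs C: B wins 4–1.
B vs D: B wins 3–2.
C vs D: D wins 4–1.
No candidate beats all others: A beats B beats D beats A, a majority cycle.

No Condorcet winner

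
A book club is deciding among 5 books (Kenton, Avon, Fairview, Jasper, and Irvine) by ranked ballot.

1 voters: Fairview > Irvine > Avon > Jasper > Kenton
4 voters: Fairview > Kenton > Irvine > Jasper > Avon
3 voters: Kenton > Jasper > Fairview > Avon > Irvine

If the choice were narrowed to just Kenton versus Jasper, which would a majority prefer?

Ballots ranking Kenton above Jasper: 4+3 = 7.
Ballots ranking Jasper above Kenton: 1.
Kenton wins the head-to-head, 7–1.

Kenton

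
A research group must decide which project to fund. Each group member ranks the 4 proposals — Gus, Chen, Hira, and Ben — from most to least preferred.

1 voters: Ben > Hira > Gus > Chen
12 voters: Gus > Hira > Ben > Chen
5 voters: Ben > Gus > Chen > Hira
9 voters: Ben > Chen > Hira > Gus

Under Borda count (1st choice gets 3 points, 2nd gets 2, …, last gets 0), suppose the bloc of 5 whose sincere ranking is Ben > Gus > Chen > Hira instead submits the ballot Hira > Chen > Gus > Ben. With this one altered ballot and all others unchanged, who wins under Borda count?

Borda totals with the altered ballot: Gus 42, Chen 28, Hira 50, Ben 42.
The switch changes the winner from Ben to Hira.

Hira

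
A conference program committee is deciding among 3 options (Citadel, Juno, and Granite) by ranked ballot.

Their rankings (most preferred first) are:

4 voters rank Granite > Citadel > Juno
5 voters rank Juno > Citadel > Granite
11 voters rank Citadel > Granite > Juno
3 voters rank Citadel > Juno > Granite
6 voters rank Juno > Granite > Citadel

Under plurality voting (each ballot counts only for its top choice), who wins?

Citadel

First-place vote totals:
  Citadel: 14
  Juno: 11
  Granite: 4
Citadel has the most first-place votes.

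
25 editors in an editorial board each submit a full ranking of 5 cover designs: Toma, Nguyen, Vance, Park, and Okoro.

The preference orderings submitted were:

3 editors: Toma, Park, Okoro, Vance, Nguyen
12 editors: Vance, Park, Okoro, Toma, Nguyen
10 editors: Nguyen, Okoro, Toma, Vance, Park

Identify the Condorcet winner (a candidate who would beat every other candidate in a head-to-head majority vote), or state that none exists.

No Condorcet winner

Head-to-head results (25 voters total):
Toma vs Nguyen: Toma wins 15–10.
Toma vs Vance: Toma wins 13–12.
Toma vs Park: Toma wins 13–12.
Toma vs Okoro: Okoro wins 22–3.
Nguyen vs Vance: Vance wins 15–10.
Nguyen vs Park: Park wins 15–10.
Nguyen vs Okoro: Okoro wins 15–10.
Vance vs Park: Vance wins 22–3.
Vance vs Okoro: Okoro wins 13–12.
Park vs Okoro: Park wins 15–10.
No candidate beats all others: Toma beats Park beats Okoro beats Toma, a majority cycle.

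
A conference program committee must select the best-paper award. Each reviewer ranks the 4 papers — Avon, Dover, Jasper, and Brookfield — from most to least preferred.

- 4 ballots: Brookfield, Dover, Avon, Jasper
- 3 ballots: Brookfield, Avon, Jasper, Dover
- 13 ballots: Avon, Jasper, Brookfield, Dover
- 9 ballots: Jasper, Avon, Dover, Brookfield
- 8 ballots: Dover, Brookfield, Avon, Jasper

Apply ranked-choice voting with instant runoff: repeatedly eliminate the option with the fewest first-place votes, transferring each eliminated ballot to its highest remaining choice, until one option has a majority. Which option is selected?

Avon

Round 1: Avon 13, Jasper 9, Dover 8, Brookfield 7. Brookfield has the fewest and is eliminated.
Round 2: Avon 16, Dover 12, Jasper 9. Jasper has the fewest and is eliminated.
Round 3: Avon 25, Dover 12. Avon has a majority.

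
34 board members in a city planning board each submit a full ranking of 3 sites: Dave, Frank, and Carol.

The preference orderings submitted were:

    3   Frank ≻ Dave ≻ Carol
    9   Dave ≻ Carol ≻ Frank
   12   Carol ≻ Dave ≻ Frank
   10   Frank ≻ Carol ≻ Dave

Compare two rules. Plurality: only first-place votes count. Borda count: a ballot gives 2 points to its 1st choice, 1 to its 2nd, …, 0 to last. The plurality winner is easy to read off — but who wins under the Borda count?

Carol

Plurality first-place counts: Dave 9, Frank 13, Carol 12 → Frank.
Borda totals: Dave 33, Frank 26, Carol 43 → Carol.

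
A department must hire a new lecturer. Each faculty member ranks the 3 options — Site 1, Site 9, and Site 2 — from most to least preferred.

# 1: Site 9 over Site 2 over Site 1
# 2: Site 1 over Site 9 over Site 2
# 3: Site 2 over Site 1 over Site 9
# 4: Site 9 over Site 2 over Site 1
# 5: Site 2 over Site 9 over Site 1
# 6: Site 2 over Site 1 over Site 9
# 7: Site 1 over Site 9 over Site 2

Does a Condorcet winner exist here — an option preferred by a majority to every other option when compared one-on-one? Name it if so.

There is no Condorcet winner

Head-to-head results (7 voters total):
Site 1 vs Site 9: Site 1 wins 4–3.
Site 1 vs Site 2: Site 2 wins 5–2.
Site 9 vs Site 2: Site 9 wins 4–3.
No candidate beats all others: Site 1 beats Site 9 beats Site 2 beats Site 1, a majority cycle.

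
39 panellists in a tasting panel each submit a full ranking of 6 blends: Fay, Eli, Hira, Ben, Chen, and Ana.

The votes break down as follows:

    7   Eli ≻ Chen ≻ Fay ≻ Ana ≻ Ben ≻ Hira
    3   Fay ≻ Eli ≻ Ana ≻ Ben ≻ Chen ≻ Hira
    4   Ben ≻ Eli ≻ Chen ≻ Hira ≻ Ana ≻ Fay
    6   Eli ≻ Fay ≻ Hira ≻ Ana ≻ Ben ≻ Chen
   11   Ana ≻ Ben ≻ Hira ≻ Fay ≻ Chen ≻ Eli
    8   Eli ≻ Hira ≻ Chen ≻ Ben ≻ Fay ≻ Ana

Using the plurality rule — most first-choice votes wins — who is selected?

First-place vote totals:
  Fay: 3
  Eli: 21
  Hira: 0
  Ben: 4
  Chen: 0
  Ana: 11
Eli has the most first-place votes.

Eli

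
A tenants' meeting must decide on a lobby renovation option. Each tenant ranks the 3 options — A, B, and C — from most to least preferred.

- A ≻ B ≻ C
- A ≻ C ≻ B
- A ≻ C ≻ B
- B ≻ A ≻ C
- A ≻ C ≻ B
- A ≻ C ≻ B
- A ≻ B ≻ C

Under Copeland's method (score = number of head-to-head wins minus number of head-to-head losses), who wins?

Pairwise results:
  A vs B: A wins 6–1.
  A vs C: A wins 7–0.
  B vs C: C wins 4–3.
Copeland scores (wins − losses):
  A: 2 − 0 = 2
  B: 0 − 2 = -2
  C: 1 − 1 = 0
A has the best Copeland score.

A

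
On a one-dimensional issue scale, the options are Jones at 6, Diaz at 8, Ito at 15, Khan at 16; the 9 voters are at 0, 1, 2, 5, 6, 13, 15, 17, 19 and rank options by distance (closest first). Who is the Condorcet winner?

Jones

With single-peaked preferences on a line, the Condorcet winner is the candidate closest to the median voter.
The median voter (position 6) is closest to Jones at 6.
Check: Jones vs Khan — voters closer to Jones: 5 of 9.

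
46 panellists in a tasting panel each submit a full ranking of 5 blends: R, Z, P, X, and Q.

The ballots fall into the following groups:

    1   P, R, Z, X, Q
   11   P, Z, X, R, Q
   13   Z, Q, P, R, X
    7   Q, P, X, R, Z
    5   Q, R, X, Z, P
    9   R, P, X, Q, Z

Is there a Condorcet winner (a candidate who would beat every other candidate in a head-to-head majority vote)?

Head-to-head results (46 voters total):
R vs Z: Z wins 24–22.
R vs P: P wins 32–14.
R vs X: R wins 28–18.
R vs Q: Q wins 25–21.
Z vs P: P wins 28–18.
Z vs X: Z wins 25–21.
Z vs Q: Z wins 25–21.
P vs X: P wins 41–5.
P vs Q: Q wins 25–21.
X vs Q: Q wins 25–21.
No candidate beats all others: Z beats Q beats P beats Z, a majority cycle.

No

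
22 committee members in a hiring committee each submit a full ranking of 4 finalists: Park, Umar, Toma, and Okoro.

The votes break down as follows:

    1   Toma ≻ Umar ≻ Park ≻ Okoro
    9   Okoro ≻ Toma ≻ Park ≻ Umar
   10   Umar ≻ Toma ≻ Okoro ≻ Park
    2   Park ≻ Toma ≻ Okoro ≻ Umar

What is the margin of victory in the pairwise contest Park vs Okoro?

Ballots ranking Park above Okoro: 1+2 = 3.
Ballots ranking Okoro above Park: 9+10 = 19.
Okoro wins 19–3, a margin of 16.

16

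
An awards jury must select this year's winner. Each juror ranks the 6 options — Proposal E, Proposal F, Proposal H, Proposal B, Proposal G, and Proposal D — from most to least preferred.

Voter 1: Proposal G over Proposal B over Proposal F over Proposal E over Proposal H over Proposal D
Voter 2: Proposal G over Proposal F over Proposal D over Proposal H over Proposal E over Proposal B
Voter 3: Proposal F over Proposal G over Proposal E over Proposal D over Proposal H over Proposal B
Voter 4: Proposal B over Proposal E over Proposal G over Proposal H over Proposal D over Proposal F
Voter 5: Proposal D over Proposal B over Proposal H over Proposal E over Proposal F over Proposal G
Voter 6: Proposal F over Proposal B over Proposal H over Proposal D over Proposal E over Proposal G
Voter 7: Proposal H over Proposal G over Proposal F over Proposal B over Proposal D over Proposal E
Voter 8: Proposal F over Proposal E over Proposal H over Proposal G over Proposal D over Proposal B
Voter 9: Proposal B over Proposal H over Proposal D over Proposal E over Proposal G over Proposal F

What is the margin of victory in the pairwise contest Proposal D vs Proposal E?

Ballots ranking Proposal D above Proposal E: 5.
Ballots ranking Proposal E above Proposal D: 4.
Proposal D wins 5–4, a margin of 1.

1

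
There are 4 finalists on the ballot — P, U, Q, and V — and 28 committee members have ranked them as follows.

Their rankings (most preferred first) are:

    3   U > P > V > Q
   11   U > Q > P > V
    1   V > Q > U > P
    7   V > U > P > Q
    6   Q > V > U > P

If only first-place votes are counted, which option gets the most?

U

First-place vote totals:
  P: 0
  U: 14
  Q: 6
  V: 8
U has the most first-place votes.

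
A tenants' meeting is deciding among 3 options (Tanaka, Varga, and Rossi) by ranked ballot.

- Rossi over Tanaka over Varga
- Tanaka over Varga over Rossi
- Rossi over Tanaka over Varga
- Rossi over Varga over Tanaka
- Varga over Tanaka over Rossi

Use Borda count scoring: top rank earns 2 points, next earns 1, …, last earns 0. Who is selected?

Borda scores:
  Tanaka: 1 + 2 + 1 + 0 + 1 = 5
  Varga: 0 + 1 + 0 + 1 + 2 = 4
  Rossi: 2 + 0 + 2 + 2 + 0 = 6
Rossi has the highest total.

Rossi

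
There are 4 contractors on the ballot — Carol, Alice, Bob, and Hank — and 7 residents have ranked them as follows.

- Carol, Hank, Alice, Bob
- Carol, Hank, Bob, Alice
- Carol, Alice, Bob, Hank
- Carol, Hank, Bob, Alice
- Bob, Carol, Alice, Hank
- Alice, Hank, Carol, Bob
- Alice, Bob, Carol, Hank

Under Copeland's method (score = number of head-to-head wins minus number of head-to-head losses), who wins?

Carol

Pairwise results:
  Carol vs Alice: Carol wins 5–2.
  Carol vs Bob: Carol wins 5–2.
  Carol vs Hank: Carol wins 6–1.
  Alice vs Bob: Alice wins 4–3.
  Alice vs Hank: Alice wins 4–3.
  Bob vs Hank: Hank wins 4–3.
Copeland scores (wins − losses):
  Carol: 3 − 0 = 3
  Alice: 2 − 1 = 1
  Bob: 0 − 3 = -3
  Hank: 1 − 2 = -1
Carol has the best Copeland score.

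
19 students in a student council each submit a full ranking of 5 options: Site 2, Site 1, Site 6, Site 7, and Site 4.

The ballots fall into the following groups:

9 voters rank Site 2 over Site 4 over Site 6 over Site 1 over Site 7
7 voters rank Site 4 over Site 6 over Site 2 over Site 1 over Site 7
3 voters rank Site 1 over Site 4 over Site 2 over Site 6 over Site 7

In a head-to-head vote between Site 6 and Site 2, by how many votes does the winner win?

5

Ballots ranking Site 6 above Site 2: 7.
Ballots ranking Site 2 above Site 6: 9+3 = 12.
Site 2 wins 12–7, a margin of 5.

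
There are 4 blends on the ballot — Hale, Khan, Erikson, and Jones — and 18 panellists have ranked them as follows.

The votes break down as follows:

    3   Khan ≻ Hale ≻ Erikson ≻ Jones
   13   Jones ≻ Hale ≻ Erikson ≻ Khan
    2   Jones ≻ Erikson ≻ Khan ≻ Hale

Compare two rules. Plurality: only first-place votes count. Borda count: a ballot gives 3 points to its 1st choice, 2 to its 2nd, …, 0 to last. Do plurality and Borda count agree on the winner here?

Yes

Plurality first-place counts: Hale 0, Khan 3, Erikson 0, Jones 15 → Jones.
Borda totals: Hale 32, Khan 11, Erikson 20, Jones 45 → Jones.
The two rules agree on Jones.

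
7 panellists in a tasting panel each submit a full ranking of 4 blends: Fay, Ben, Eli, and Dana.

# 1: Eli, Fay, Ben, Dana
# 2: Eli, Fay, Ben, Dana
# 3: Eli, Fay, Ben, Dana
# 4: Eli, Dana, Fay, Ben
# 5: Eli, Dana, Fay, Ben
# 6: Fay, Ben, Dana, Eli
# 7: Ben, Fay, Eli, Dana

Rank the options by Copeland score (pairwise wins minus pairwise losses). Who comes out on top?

Pairwise results:
  Fay vs Ben: Fay wins 6–1.
  Fay vs Eli: Eli wins 5–2.
  Fay vs Dana: Fay wins 5–2.
  Ben vs Eli: Eli wins 5–2.
  Ben vs Dana: Ben wins 5–2.
  Eli vs Dana: Eli wins 6–1.
Copeland scores (wins − losses):
  Fay: 2 − 1 = 1
  Ben: 1 − 2 = -1
  Eli: 3 − 0 = 3
  Dana: 0 − 3 = -3
Eli has the best Copeland score.

Eli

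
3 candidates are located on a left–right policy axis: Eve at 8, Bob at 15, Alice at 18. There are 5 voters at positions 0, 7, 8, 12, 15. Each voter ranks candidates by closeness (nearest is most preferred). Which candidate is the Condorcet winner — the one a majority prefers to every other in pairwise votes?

With single-peaked preferences on a line, the Condorcet winner is the candidate closest to the median voter.
The median voter (position 8) is closest to Eve at 8.
Check: Eve vs Alice — voters closer to Eve: 4 of 5.

Eve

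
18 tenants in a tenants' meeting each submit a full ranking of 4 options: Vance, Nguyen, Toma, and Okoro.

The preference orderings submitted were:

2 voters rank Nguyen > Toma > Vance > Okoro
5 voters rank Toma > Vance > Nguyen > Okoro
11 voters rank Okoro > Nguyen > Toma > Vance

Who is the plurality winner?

First-place vote totals:
  Vance: 0
  Nguyen: 2
  Toma: 5
  Okoro: 11
Okoro has the most first-place votes.

Okoro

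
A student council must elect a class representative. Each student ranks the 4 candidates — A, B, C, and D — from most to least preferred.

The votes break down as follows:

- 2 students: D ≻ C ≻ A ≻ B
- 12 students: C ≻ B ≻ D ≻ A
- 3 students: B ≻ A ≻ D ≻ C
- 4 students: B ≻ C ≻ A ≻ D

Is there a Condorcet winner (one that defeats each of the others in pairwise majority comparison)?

Yes

Head-to-head results (21 voters total):
A vs B: B wins 19–2.
A vs C: C wins 18–3.
A vs D: D wins 14–7.
B vs C: C wins 14–7.
B vs D: B wins 19–2.
C vs D: C wins 16–5.
C beats each rival — A (18–3), B (14–7), D (16–5) — so C is the Condorcet winner.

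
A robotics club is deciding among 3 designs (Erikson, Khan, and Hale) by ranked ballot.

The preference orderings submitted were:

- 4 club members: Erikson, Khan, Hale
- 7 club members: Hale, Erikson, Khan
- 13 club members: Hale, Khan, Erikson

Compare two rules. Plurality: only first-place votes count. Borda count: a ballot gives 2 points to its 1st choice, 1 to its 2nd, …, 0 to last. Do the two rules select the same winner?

Yes

Plurality first-place counts: Erikson 4, Khan 0, Hale 20 → Hale.
Borda totals: Erikson 15, Khan 17, Hale 40 → Hale.
The two rules agree on Hale.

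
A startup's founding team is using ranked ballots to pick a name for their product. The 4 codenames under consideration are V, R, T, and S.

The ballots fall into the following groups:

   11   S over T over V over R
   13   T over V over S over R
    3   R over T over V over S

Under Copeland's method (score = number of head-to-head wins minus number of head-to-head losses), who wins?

Pairwise results:
  V vs R: V wins 24–3.
  V vs T: T wins 27–0.
  V vs S: V wins 16–11.
  R vs T: T wins 24–3.
  R vs S: S wins 24–3.
  T vs S: T wins 16–11.
Copeland scores (wins − losses):
  V: 2 − 1 = 1
  R: 0 − 3 = -3
  T: 3 − 0 = 3
  S: 1 − 2 = -1
T has the best Copeland score.

T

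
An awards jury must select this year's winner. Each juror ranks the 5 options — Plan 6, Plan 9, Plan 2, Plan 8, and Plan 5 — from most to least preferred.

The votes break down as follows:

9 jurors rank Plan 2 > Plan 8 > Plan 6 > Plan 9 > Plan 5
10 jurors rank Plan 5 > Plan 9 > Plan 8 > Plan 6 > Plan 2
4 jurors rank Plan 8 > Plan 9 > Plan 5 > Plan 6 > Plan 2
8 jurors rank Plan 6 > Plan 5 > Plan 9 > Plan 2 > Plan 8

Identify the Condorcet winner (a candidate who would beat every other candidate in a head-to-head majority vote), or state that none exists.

No Condorcet winner

Head-to-head results (31 voters total):
Plan 6 vs Plan 9: Plan 6 wins 17–14.
Plan 6 vs Plan 2: Plan 6 wins 22–9.
Plan 6 vs Plan 8: Plan 8 wins 23–8.
Plan 6 vs Plan 5: Plan 6 wins 17–14.
Plan 9 vs Plan 2: Plan 9 wins 22–9.
Plan 9 vs Plan 8: Plan 9 wins 18–13.
Plan 9 vs Plan 5: Plan 5 wins 18–13.
Plan 2 vs Plan 8: Plan 2 wins 17–14.
Plan 2 vs Plan 5: Plan 5 wins 22–9.
Plan 8 vs Plan 5: Plan 5 wins 18–13.
No candidate beats all others: Plan 6 beats Plan 9 beats Plan 8 beats Plan 6, a majority cycle.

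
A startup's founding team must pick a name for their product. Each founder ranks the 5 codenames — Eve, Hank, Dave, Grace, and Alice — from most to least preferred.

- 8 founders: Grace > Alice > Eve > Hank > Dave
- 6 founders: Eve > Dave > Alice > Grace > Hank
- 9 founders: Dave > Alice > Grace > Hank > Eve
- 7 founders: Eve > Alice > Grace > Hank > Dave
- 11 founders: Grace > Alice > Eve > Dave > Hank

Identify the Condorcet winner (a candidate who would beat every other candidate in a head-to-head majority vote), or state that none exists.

Alice

Head-to-head results (41 voters total):
Eve vs Hank: Eve wins 32–9.
Eve vs Dave: Eve wins 32–9.
Eve vs Grace: Grace wins 28–13.
Eve vs Alice: Alice wins 28–13.
Hank vs Dave: Dave wins 26–15.
Hank vs Grace: Grace wins 41–0.
Hank vs Alice: Alice wins 41–0.
Dave vs Grace: Grace wins 26–15.
Dave vs Alice: Alice wins 26–15.
Grace vs Alice: Alice wins 22–19.
Alice beats each rival — Eve (28–13), Hank (41–0), Dave (26–15), Grace (22–19) — so Alice is the Condorcet winner.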